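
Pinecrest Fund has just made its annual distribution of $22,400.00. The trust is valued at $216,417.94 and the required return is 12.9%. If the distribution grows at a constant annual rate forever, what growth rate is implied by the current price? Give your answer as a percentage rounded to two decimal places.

2.31%

P = D₀(1+g)/(r−g) ⇒ P(r−g) = D₀(1+g) ⇒ g(P+D₀) = P·r − D₀
g = (P·r − D₀)/(P + D₀) = ($216,417.94×0.129 − $22,400.00) / ($216,417.94 + $22,400.00) = 0.023105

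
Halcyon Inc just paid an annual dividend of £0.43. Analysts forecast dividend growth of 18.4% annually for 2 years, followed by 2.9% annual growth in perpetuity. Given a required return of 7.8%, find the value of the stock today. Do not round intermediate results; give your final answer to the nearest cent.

£11.88

D_1 = 0.50912
D_2 = 0.60280
Terminal value at year 2: TV = D_2×(1+g_2)/(r−g_2) = 0.62028/0.049 = 12.65876
P_0 = D_1/(1+r)^1 + D_2/(1+r)^2 + TV/(1+r)^2
    = 0.47228 + 0.51872 + 10.89315 = 11.88416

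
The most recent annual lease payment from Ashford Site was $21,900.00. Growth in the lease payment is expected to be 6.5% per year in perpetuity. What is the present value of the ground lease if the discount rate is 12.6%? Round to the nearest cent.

$382352.46

D₁ = D₀ × (1 + g) = $21,900.00 × 1.065 = $23,323.5000
Growing perpetuity: P = D₁ / (r − g) = $23,323.5000 / (0.126 − 0.065) = $382,352.46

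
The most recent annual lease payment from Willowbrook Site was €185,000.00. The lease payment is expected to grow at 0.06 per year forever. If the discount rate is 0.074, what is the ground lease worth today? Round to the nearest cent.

D₁ = D₀ × (1 + g) = €185,000.00 × 1.06 = €196,100.0000
Growing perpetuity: P = D₁ / (r − g) = €196,100.0000 / (0.074 − 0.06) = €14,007,142.86

€14007142.86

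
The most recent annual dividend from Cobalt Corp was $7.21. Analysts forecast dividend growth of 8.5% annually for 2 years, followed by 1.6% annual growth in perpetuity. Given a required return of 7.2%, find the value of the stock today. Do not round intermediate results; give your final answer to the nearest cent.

D_1 = 7.82285
D_2 = 8.48779
Terminal value at year 2: TV = D_2×(1+g_2)/(r−g_2) = 8.62360/0.056 = 153.99280
P_0 = D_1/(1+r)^1 + D_2/(1+r)^2 + TV/(1+r)^2
    = 7.29743 + 7.38593 + 134.00187 = 148.68523

$148.69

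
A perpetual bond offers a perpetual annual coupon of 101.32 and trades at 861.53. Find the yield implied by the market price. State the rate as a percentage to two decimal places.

11.76%

P = C/r ⇒ r = C/P = 101.32/861.53 = 0.117605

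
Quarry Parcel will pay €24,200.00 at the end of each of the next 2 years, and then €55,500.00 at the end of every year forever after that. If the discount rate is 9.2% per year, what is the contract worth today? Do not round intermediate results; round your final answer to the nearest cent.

PV of 2-year annuity: €24,200.00 × [1 − (1+0.092)^−2] / 0.092 = 42455.28586
Perpetuity value at year 2: €55,500.00 / 0.092 = 603260.86957
PV of perpetuity: 603260.86957 / (1+0.092)^2 = 505894.40819
Total PV = 42455.28586 + 505894.40819 = 548349.69405

€548349.69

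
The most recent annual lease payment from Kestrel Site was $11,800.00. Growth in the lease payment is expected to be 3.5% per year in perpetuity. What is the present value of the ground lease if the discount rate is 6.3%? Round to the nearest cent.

$436178.57

D₁ = D₀ × (1 + g) = $11,800.00 × 1.035 = $12,213.0000
Growing perpetuity: P = D₁ / (r − g) = $12,213.0000 / (0.063 − 0.035) = $436,178.57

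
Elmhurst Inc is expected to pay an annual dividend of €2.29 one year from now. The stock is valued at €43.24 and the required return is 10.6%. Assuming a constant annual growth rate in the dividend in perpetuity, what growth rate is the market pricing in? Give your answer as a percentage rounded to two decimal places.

P = D₁/(r−g) ⇒ g = r − D₁/P = 0.106 − €2.29/€43.24 = 0.053040

5.30%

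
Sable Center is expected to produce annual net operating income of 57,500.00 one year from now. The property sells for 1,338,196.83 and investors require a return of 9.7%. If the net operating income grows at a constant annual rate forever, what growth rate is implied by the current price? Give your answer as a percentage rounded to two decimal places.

P = D₁/(r−g) ⇒ g = r − D₁/P = 0.097 − 57,500.00/1,338,196.83 = 0.054032

5.40%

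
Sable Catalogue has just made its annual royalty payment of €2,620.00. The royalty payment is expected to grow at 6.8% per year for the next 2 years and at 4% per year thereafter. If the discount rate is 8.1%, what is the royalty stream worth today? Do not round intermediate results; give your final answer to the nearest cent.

€70015.56

D_1 = 2798.16000
D_2 = 2988.43488
Terminal value at year 2: TV = D_2×(1+g_2)/(r−g_2) = 3107.97228/0.041 = 75804.20183
P_0 = D_1/(1+r)^1 + D_2/(1+r)^2 + TV/(1+r)^2
    = 2588.49214 + 2557.36318 + 64869.70028 = 70015.55561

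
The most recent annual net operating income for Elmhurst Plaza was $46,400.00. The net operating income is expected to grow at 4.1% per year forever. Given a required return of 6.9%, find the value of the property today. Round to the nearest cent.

D₁ = D₀ × (1 + g) = $46,400.00 × 1.041 = $48,302.4000
Growing perpetuity: P = D₁ / (r − g) = $48,302.4000 / (0.069 − 0.041) = $1,725,085.71

$1725085.71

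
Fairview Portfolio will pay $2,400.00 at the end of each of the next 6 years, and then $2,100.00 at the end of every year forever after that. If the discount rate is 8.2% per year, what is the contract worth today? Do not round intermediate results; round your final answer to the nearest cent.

$26988.25

PV of 6-year annuity: $2,400.00 × [1 − (1+0.082)^−6] / 0.082 = 11027.91508
Perpetuity value at year 6: $2,100.00 / 0.082 = 25609.75610
PV of perpetuity: 25609.75610 / (1+0.082)^6 = 15960.33041
Total PV = 11027.91508 + 15960.33041 = 26988.24548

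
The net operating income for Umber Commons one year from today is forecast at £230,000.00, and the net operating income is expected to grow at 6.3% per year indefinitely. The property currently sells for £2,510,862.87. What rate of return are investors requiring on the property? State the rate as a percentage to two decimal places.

15.46%

P = D₁/(r − g) ⇒ r = D₁/P + g = £230,000.0000/£2,510,862.87 + 0.063 = 0.091602 + 0.063 = 0.154602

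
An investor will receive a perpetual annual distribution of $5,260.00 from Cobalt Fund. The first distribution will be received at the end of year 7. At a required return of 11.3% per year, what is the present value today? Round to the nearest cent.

$24487.04

Value at end of year 6: C / r = $5,260.00 / 0.113 = $46,548.6726
Discount to today: PV = $46,548.6726 / (1 + 0.113)^6 = $46,548.6726 / 1.900951 = $24,487.04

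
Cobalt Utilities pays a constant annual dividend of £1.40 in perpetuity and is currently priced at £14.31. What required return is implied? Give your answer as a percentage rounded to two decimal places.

P = C/r ⇒ r = C/P = £1.40/£14.31 = 0.097834

9.78%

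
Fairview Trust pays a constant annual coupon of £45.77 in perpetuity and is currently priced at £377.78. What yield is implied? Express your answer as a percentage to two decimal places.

P = C/r ⇒ r = C/P = £45.77/£377.78 = 0.121155

12.12%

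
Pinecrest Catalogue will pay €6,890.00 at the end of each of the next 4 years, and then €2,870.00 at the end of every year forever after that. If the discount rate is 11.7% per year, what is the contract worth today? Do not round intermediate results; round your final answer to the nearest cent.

PV of 4-year annuity: €6,890.00 × [1 − (1+0.117)^−4] / 0.117 = 21060.25414
Perpetuity value at year 4: €2,870.00 / 0.117 = 24529.91453
PV of perpetuity: 24529.91453 / (1+0.117)^4 = 15757.35584
Total PV = 21060.25414 + 15757.35584 = 36817.60998

€36817.61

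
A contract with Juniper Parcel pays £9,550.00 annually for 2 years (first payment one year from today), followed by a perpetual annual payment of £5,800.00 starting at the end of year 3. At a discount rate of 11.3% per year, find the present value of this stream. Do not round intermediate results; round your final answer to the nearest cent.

£57723.90

PV of 2-year annuity: £9,550.00 × [1 − (1+0.113)^−2] / 0.113 = 16289.67951
Perpetuity value at year 2: £5,800.00 / 0.113 = 51327.43363
PV of perpetuity: 51327.43363 / (1+0.113)^2 = 41434.22513
Total PV = 16289.67951 + 41434.22513 = 57723.90464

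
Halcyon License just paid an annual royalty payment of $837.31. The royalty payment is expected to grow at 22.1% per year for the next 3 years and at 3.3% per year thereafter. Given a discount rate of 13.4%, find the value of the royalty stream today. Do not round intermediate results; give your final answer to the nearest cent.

D_1 = 1022.35551
D_2 = 1248.29608
D_3 = 1524.16951
Terminal value at year 3: TV = D_3×(1+g_2)/(r−g_2) = 1574.46710/0.101 = 15588.78322
P_0 = D_1/(1+r)^1 + D_2/(1+r)^2 + D_3/(1+r)^3 + TV/(1+r)^3
    = 901.54807 + 970.71446 + 1045.18726 + 10689.88551 = 13607.33529

$13607.34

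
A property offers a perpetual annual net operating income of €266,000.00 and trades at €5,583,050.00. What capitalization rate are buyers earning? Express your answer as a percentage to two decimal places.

P = C/r ⇒ r = C/P = €266,000.00/€5,583,050.00 = 0.047644

4.76%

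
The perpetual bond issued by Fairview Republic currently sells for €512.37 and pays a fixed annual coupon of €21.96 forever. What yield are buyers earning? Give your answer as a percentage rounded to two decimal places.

P = C/r ⇒ r = C/P = €21.96/€512.37 = 0.042860

4.29%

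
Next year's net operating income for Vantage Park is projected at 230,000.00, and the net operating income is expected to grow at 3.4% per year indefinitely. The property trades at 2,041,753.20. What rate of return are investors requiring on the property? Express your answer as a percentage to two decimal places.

14.66%

P = D₁/(r − g) ⇒ r = D₁/P + g = 230,000.0000/2,041,753.20 + 0.034 = 0.112648 + 0.034 = 0.146648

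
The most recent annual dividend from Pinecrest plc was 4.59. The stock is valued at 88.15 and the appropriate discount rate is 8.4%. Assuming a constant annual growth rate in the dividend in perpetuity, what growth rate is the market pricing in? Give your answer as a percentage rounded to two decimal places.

3.03%

P = D₀(1+g)/(r−g) ⇒ P(r−g) = D₀(1+g) ⇒ g(P+D₀) = P·r − D₀
g = (P·r − D₀)/(P + D₀) = (88.15×0.084 − 4.59) / (88.15 + 4.59) = 0.030349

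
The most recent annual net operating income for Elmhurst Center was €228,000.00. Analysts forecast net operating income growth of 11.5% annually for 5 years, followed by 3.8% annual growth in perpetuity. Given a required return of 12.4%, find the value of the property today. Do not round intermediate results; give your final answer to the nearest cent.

€3756389.32

D_1 = 254220.00000
D_2 = 283455.30000
D_3 = 316052.65950
D_4 = 352398.71534
D_5 = 392924.56761
Terminal value at year 5: TV = D_5×(1+g_2)/(r−g_2) = 407855.70118/0.086 = 4742508.15321
P_0 = D_1/(1+r)^1 + D_2/(1+r)^2 + D_3/(1+r)^3 + D_4/(1+r)^4 + D_5/(1+r)^5 + TV/(1+r)^5
    = 226174.37722 + 224363.37242 + 222566.86855 + 220784.74950 + 219016.90008 + 2643483.04981 = 3756389.31759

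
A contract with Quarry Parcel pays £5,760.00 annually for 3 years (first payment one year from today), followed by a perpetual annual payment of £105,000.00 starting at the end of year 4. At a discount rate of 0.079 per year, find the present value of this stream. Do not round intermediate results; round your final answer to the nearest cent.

£1072900.64

PV of 3-year annuity: £5,760.00 × [1 − (1+0.079)^−3] / 0.079 = 14870.90403
Perpetuity value at year 3: £105,000.00 / 0.079 = 1329113.92405
PV of perpetuity: 1329113.92405 / (1+0.079)^3 = 1058029.73596
Total PV = 14870.90403 + 1058029.73596 = 1072900.63999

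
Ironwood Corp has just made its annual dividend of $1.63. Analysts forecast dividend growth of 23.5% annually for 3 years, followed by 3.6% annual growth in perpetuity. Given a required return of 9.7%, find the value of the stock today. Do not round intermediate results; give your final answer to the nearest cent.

$45.73

D_1 = 2.01305
D_2 = 2.48612
D_3 = 3.07035
Terminal value at year 3: TV = D_3×(1+g_2)/(r−g_2) = 3.18089/0.061 = 52.14569
P_0 = D_1/(1+r)^1 + D_2/(1+r)^2 + D_3/(1+r)^3 + TV/(1+r)^3
    = 1.83505 + 2.06590 + 2.32578 + 39.50013 = 45.72685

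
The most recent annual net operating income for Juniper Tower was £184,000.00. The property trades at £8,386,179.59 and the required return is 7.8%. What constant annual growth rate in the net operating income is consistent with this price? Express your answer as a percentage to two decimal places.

5.49%

P = D₀(1+g)/(r−g) ⇒ P(r−g) = D₀(1+g) ⇒ g(P+D₀) = P·r − D₀
g = (P·r − D₀)/(P + D₀) = (£8,386,179.59×0.078 − £184,000.00) / (£8,386,179.59 + £184,000.00) = 0.054856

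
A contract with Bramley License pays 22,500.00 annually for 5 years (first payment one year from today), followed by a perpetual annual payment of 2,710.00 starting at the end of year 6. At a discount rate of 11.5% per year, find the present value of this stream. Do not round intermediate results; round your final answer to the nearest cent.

95796.30

PV of 5-year annuity: 22,500.00 × [1 − (1+0.115)^−5] / 0.115 = 82122.25156
Perpetuity value at year 5: 2,710.00 / 0.115 = 23565.21739
PV of perpetuity: 23565.21739 / (1+0.115)^5 = 13674.04843
Total PV = 82122.25156 + 13674.04843 = 95796.29998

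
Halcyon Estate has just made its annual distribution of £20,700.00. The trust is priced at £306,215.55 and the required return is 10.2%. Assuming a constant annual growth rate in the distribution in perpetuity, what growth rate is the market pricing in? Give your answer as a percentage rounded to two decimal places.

3.22%

P = D₀(1+g)/(r−g) ⇒ P(r−g) = D₀(1+g) ⇒ g(P+D₀) = P·r − D₀
g = (P·r − D₀)/(P + D₀) = (£306,215.55×0.102 − £20,700.00) / (£306,215.55 + £20,700.00) = 0.032222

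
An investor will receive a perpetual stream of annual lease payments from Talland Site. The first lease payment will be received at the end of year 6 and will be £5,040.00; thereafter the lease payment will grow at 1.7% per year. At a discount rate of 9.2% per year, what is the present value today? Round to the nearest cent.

£43276.89

Value at end of year 5: C₁ / (r − g) = £5,040.00 / (0.092 − 0.017) = £67,200.0000
Discount to today: PV = £67,200.0000 / (1 + 0.092)^5 = £67,200.0000 / 1.552792 = £43,276.89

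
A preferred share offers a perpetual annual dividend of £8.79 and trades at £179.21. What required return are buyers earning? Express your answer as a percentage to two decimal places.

4.90%

P = C/r ⇒ r = C/P = £8.79/£179.21 = 0.049049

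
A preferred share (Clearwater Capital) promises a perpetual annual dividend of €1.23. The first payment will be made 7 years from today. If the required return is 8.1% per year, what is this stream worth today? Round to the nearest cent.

Value at end of year 6: C / r = €1.23 / 0.081 = €15.1852
Discount to today: PV = €15.1852 / (1 + 0.081)^6 = €15.1852 / 1.595711 = €9.52

€9.52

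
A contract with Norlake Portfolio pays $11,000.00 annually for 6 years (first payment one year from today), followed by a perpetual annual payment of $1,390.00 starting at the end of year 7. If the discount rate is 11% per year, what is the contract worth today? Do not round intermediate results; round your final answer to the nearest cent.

PV of 6-year annuity: $11,000.00 × [1 − (1+0.11)^−6] / 0.11 = 46535.91639
Perpetuity value at year 6: $1,390.00 / 0.11 = 12636.36364
PV of perpetuity: 12636.36364 / (1+0.11)^6 = 6755.91602
Total PV = 46535.91639 + 6755.91602 = 53291.83241

$53291.83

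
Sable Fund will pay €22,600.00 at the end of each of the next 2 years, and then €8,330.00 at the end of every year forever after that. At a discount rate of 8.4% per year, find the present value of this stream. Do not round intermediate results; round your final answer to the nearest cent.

€124474.98

PV of 2-year annuity: €22,600.00 × [1 − (1+0.084)^−2] / 0.084 = 40081.83440
Perpetuity value at year 2: €8,330.00 / 0.084 = 99166.66667
PV of perpetuity: 99166.66667 / (1+0.084)^2 = 84393.14098
Total PV = 40081.83440 + 84393.14098 = 124474.97538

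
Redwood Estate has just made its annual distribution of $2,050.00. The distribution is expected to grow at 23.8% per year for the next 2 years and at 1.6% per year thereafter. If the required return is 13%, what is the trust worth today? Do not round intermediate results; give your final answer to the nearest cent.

$26635.93

D_1 = 2537.90000
D_2 = 3141.92020
Terminal value at year 2: TV = D_2×(1+g_2)/(r−g_2) = 3192.19092/0.114 = 28001.67476
P_0 = D_1/(1+r)^1 + D_2/(1+r)^2 + TV/(1+r)^2
    = 2245.92920 + 2460.58438 + 21929.41872 = 26635.93231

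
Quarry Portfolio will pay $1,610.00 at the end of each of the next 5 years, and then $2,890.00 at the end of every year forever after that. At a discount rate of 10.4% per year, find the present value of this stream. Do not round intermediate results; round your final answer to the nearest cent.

PV of 5-year annuity: $1,610.00 × [1 − (1+0.104)^−5] / 0.104 = 6041.30881
Perpetuity value at year 5: $2,890.00 / 0.104 = 27788.46154
PV of perpetuity: 27788.46154 / (1+0.104)^5 = 16944.12460
Total PV = 6041.30881 + 16944.12460 = 22985.43342

$22985.43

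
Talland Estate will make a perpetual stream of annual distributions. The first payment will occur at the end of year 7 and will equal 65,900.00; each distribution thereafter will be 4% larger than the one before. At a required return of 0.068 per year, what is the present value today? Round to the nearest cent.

1585987.89

Value at end of year 6: C₁ / (r − g) = 65,900.00 / (0.068 − 0.04) = 2,353,571.4286
Discount to today: PV = 2,353,571.4286 / (1 + 0.068)^6 = 2,353,571.4286 / 1.483978 = 1,585,987.89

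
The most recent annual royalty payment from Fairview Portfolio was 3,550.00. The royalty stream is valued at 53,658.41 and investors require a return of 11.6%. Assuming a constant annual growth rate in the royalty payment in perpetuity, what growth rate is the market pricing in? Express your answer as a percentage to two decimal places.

4.67%

P = D₀(1+g)/(r−g) ⇒ P(r−g) = D₀(1+g) ⇒ g(P+D₀) = P·r − D₀
g = (P·r − D₀)/(P + D₀) = (53,658.41×0.116 − 3,550.00) / (53,658.41 + 3,550.00) = 0.046748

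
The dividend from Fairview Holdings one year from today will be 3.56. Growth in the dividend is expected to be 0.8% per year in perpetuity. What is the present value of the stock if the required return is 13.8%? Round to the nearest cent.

Growing perpetuity: P = D₁ / (r − g) = 3.5600 / (0.138 − 0.008) = 27.38

27.38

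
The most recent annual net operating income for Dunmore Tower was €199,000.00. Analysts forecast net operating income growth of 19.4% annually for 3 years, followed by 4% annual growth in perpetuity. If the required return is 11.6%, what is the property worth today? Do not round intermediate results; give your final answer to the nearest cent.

D_1 = 237606.00000
D_2 = 283701.56400
D_3 = 338739.66742
Terminal value at year 3: TV = D_3×(1+g_2)/(r−g_2) = 352289.25411/0.076 = 4635384.92253
P_0 = D_1/(1+r)^1 + D_2/(1+r)^2 + D_3/(1+r)^3 + TV/(1+r)^3
    = 212908.60215 + 227789.31090 + 243710.06919 + 3334979.89421 = 4019387.87645

€4019387.88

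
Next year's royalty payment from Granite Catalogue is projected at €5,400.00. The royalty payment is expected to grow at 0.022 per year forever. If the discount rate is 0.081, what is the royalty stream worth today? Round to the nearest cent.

€91525.42

Growing perpetuity: P = D₁ / (r − g) = €5,400.0000 / (0.081 − 0.022) = €91,525.42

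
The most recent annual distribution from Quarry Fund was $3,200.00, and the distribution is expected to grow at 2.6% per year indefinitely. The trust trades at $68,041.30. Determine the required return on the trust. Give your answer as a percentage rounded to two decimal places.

7.43%

D₁ = $3,200.00 × 1.026 = $3,283.2000
P = D₁/(r − g) ⇒ r = D₁/P + g = $3,283.2000/$68,041.30 + 0.026 = 0.048253 + 0.026 = 0.074253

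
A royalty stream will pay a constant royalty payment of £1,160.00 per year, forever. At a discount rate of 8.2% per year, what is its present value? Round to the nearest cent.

Level perpetuity: PV = C / r = £1,160.00 / 0.082 = £14,146.34

£14146.34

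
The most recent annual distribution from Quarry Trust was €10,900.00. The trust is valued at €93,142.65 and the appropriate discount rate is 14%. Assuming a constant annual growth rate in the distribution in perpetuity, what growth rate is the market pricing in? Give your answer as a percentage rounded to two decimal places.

2.06%

P = D₀(1+g)/(r−g) ⇒ P(r−g) = D₀(1+g) ⇒ g(P+D₀) = P·r − D₀
g = (P·r − D₀)/(P + D₀) = (€93,142.65×0.14 − €10,900.00) / (€93,142.65 + €10,900.00) = 0.020568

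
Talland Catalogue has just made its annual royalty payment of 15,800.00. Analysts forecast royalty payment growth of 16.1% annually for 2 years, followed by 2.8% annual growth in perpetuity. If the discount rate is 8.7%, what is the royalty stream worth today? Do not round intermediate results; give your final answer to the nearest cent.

D_1 = 18343.80000
D_2 = 21297.15180
Terminal value at year 2: TV = D_2×(1+g_2)/(r−g_2) = 21893.47205/0.059 = 371075.79746
P_0 = D_1/(1+r)^1 + D_2/(1+r)^2 + TV/(1+r)^2
    = 16875.62098 + 18024.46730 + 314053.43020 = 348953.51847

348953.52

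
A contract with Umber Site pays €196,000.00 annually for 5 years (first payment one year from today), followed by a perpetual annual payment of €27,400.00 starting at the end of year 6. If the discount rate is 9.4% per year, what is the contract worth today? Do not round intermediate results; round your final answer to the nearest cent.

PV of 5-year annuity: €196,000.00 × [1 − (1+0.094)^−5] / 0.094 = 754524.49414
Perpetuity value at year 5: €27,400.00 / 0.094 = 291489.36170
PV of perpetuity: 291489.36170 / (1+0.094)^5 = 186009.91711
Total PV = 754524.49414 + 186009.91711 = 940534.41125

€940534.41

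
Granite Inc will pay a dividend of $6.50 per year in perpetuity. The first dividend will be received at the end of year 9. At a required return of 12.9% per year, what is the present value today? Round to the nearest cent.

Value at end of year 8: C / r = $6.50 / 0.129 = $50.3876
Discount to today: PV = $50.3876 / (1 + 0.129)^8 = $50.3876 / 2.639682 = $19.09

$19.09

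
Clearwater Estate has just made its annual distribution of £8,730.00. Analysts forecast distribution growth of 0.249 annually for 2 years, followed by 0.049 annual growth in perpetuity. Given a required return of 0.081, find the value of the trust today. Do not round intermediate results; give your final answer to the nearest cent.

£403784.96

D_1 = 10903.77000
D_2 = 13618.80873
Terminal value at year 2: TV = D_2×(1+g_2)/(r−g_2) = 14286.13036/0.032 = 446441.57368
P_0 = D_1/(1+r)^1 + D_2/(1+r)^2 + TV/(1+r)^2
    = 10086.74376 + 11654.34131 + 382043.87591 = 403784.96097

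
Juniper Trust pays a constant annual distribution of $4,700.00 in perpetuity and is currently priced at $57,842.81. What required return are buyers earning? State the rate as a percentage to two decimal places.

P = C/r ⇒ r = C/P = $4,700.00/$57,842.81 = 0.081255

8.13%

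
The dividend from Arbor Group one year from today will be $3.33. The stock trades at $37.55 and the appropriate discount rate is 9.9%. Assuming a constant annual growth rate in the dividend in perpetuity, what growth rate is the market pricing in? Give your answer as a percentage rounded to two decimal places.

P = D₁/(r−g) ⇒ g = r − D₁/P = 0.099 − $3.33/$37.55 = 0.010318

1.03%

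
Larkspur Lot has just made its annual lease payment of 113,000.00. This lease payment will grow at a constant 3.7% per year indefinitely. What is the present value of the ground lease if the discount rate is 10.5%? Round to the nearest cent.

1723250.00

D₁ = D₀ × (1 + g) = 113,000.00 × 1.037 = 117,181.0000
Growing perpetuity: P = D₁ / (r − g) = 117,181.0000 / (0.105 − 0.037) = 1,723,250.00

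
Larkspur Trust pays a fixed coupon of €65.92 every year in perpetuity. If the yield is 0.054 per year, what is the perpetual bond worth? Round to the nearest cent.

Level perpetuity: PV = C / r = €65.92 / 0.054 = €1,220.74

€1220.74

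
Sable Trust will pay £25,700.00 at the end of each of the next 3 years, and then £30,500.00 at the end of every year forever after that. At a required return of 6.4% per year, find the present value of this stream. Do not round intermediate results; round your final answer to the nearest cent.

PV of 3-year annuity: £25,700.00 × [1 − (1+0.064)^−3] / 0.064 = 68191.15635
Perpetuity value at year 3: £30,500.00 / 0.064 = 476562.50000
PV of perpetuity: 476562.50000 / (1+0.064)^3 = 395635.25219
Total PV = 68191.15635 + 395635.25219 = 463826.40854

£463826.41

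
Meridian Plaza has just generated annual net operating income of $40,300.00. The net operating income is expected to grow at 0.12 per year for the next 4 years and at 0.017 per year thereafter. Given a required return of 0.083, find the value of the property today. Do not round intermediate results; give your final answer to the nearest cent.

D_1 = 45136.00000
D_2 = 50552.32000
D_3 = 56618.59840
D_4 = 63412.83021
Terminal value at year 4: TV = D_4×(1+g_2)/(r−g_2) = 64490.84832/0.066 = 977134.06548
P_0 = D_1/(1+r)^1 + D_2/(1+r)^2 + D_3/(1+r)^3 + D_4/(1+r)^4 + TV/(1+r)^4
    = 41676.82364 + 43100.68557 + 44573.19284 + 46096.00736 + 710297.56802 = 885744.27743

$885744.28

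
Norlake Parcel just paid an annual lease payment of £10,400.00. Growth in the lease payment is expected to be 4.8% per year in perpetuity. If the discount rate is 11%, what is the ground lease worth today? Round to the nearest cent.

£175793.55

D₁ = D₀ × (1 + g) = £10,400.00 × 1.048 = £10,899.2000
Growing perpetuity: P = D₁ / (r − g) = £10,899.2000 / (0.11 − 0.048) = £175,793.55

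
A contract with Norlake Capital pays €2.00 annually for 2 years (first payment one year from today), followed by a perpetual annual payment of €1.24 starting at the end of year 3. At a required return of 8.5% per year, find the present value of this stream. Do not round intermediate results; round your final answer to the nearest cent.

PV of 2-year annuity: €2.00 × [1 − (1+0.085)^−2] / 0.085 = 3.54223
Perpetuity value at year 2: €1.24 / 0.085 = 14.58824
PV of perpetuity: 14.58824 / (1+0.085)^2 = 12.39205
Total PV = 3.54223 + 12.39205 = 15.93428

€15.93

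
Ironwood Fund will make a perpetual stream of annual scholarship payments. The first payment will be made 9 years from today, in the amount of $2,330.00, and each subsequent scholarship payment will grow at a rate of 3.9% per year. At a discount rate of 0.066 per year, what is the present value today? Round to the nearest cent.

Value at end of year 8: C₁ / (r − g) = $2,330.00 / (0.066 − 0.039) = $86,296.2963
Discount to today: PV = $86,296.2963 / (1 + 0.066)^8 = $86,296.2963 / 1.667468 = $51,752.88

$51752.88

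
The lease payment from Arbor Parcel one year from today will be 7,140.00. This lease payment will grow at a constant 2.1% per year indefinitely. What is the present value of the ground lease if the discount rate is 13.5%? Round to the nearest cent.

62631.58

Growing perpetuity: P = D₁ / (r − g) = 7,140.0000 / (0.135 − 0.021) = 62,631.58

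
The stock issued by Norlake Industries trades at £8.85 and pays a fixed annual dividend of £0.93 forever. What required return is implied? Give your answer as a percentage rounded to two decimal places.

10.51%

P = C/r ⇒ r = C/P = £0.93/£8.85 = 0.105085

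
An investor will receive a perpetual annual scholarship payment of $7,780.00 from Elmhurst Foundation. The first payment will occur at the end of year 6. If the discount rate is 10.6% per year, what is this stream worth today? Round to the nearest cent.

$44350.46

Value at end of year 5: C / r = $7,780.00 / 0.106 = $73,396.2264
Discount to today: PV = $73,396.2264 / (1 + 0.106)^5 = $73,396.2264 / 1.654915 = $44,350.46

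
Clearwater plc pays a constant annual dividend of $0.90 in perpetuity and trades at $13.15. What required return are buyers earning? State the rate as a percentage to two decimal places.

P = C/r ⇒ r = C/P = $0.90/$13.15 = 0.068441

6.84%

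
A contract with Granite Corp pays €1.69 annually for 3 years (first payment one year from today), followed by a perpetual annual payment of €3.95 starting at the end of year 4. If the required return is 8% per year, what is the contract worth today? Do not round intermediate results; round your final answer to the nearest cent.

€43.55

PV of 3-year annuity: €1.69 × [1 − (1+0.08)^−3] / 0.08 = 4.35529
Perpetuity value at year 3: €3.95 / 0.08 = 49.37500
PV of perpetuity: 49.37500 / (1+0.08)^3 = 39.19547
Total PV = 4.35529 + 39.19547 = 43.55076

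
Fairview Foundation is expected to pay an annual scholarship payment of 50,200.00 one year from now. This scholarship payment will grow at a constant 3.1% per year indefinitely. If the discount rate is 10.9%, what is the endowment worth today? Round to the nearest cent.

Growing perpetuity: P = D₁ / (r − g) = 50,200.0000 / (0.109 − 0.031) = 643,589.74

643589.74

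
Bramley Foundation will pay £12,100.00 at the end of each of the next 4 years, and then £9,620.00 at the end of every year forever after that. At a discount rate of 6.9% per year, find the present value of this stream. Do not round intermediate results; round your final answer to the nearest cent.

£147839.57

PV of 4-year annuity: £12,100.00 × [1 − (1+0.069)^−4] / 0.069 = 41077.95108
Perpetuity value at year 4: £9,620.00 / 0.069 = 139420.28986
PV of perpetuity: 139420.28986 / (1+0.069)^4 = 106761.62131
Total PV = 41077.95108 + 106761.62131 = 147839.57239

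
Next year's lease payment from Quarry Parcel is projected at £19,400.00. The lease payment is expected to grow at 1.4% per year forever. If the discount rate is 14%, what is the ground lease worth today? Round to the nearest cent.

Growing perpetuity: P = D₁ / (r − g) = £19,400.0000 / (0.14 − 0.014) = £153,968.25

£153968.25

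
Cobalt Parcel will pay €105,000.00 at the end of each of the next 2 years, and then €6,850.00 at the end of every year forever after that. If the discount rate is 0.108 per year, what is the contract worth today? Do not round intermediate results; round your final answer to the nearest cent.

€231957.54

PV of 2-year annuity: €105,000.00 × [1 − (1+0.108)^−2] / 0.108 = 180293.63083
Perpetuity value at year 2: €6,850.00 / 0.108 = 63425.92593
PV of perpetuity: 63425.92593 / (1+0.108)^2 = 51663.91287
Total PV = 180293.63083 + 51663.91287 = 231957.54370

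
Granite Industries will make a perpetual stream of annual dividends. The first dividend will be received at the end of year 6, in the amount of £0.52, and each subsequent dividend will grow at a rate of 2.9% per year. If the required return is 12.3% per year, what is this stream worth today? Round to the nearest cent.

£3.10

Value at end of year 5: C₁ / (r − g) = £0.52 / (0.123 − 0.029) = £5.5319
Discount to today: PV = £5.5319 / (1 + 0.123)^5 = £5.5319 / 1.786071 = £3.10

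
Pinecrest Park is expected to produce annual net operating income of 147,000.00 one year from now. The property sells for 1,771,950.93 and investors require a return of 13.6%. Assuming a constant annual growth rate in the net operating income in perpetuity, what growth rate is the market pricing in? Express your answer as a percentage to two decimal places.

5.30%

P = D₁/(r−g) ⇒ g = r − D₁/P = 0.136 − 147,000.00/1,771,950.93 = 0.053041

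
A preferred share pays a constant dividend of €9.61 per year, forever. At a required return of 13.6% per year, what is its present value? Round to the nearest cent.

Level perpetuity: PV = C / r = €9.61 / 0.136 = €70.66

€70.66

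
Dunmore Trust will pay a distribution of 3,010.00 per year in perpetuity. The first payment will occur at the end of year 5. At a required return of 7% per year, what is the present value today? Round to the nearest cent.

32804.49

Value at end of year 4: C / r = 3,010.00 / 0.07 = 43,000.0000
Discount to today: PV = 43,000.0000 / (1 + 0.07)^4 = 43,000.0000 / 1.310796 = 32,804.49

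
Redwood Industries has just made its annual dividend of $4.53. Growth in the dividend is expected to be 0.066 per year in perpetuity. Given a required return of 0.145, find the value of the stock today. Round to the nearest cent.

D₁ = D₀ × (1 + g) = $4.53 × 1.066 = $4.8290
Growing perpetuity: P = D₁ / (r − g) = $4.8290 / (0.145 − 0.066) = $61.13

$61.13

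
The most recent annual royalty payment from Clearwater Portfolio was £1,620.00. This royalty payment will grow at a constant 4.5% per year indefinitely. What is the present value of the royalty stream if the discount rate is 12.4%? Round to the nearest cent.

D₁ = D₀ × (1 + g) = £1,620.00 × 1.045 = £1,692.9000
Growing perpetuity: P = D₁ / (r − g) = £1,692.9000 / (0.124 − 0.045) = £21,429.11

£21429.11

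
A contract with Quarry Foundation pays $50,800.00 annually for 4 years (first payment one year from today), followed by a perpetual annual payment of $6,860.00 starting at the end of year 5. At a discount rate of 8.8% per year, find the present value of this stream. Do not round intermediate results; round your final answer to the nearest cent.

PV of 4-year annuity: $50,800.00 × [1 − (1+0.088)^−4] / 0.088 = 165302.85326
Perpetuity value at year 4: $6,860.00 / 0.088 = 77954.54545
PV of perpetuity: 77954.54545 / (1+0.088)^4 = 55632.15228
Total PV = 165302.85326 + 55632.15228 = 220935.00554

$220935.01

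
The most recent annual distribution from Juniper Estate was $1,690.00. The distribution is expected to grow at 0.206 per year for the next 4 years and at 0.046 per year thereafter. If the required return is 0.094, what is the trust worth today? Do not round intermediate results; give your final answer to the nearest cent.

$63063.79

D_1 = 2038.14000
D_2 = 2457.99684
D_3 = 2964.34419
D_4 = 3574.99909
Terminal value at year 4: TV = D_4×(1+g_2)/(r−g_2) = 3739.44905/0.048 = 77905.18855
P_0 = D_1/(1+r)^1 + D_2/(1+r)^2 + D_3/(1+r)^3 + D_4/(1+r)^4 + TV/(1+r)^4
    = 1863.01645 + 2053.74574 + 2264.00125 + 2495.78200 + 54387.24937 = 63063.79482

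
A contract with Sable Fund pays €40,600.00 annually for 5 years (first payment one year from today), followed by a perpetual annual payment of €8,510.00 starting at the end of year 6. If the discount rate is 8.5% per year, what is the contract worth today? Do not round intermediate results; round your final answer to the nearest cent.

€226572.85

PV of 5-year annuity: €40,600.00 × [1 − (1+0.085)^−5] / 0.085 = 159990.06841
Perpetuity value at year 5: €8,510.00 / 0.085 = 100117.64706
PV of perpetuity: 100117.64706 / (1+0.085)^5 = 66582.78297
Total PV = 159990.06841 + 66582.78297 = 226572.85137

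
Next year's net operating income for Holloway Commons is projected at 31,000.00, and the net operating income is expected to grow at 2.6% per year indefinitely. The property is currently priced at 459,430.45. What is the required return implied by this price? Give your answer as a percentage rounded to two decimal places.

9.35%

P = D₁/(r − g) ⇒ r = D₁/P + g = 31,000.0000/459,430.45 + 0.026 = 0.067475 + 0.026 = 0.093475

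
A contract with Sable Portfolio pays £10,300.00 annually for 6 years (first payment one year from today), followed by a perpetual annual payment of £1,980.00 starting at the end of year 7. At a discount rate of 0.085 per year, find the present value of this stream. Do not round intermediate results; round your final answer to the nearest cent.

PV of 6-year annuity: £10,300.00 × [1 − (1+0.085)^−6] / 0.085 = 46901.94785
Perpetuity value at year 6: £1,980.00 / 0.085 = 23294.11765
PV of perpetuity: 23294.11765 / (1+0.085)^6 = 14278.01505
Total PV = 46901.94785 + 14278.01505 = 61179.96290

£61179.96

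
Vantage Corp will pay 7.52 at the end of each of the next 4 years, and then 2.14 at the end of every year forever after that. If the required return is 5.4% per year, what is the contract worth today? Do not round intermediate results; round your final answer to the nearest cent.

58.53

PV of 4-year annuity: 7.52 × [1 − (1+0.054)^−4] / 0.054 = 26.41963
Perpetuity value at year 4: 2.14 / 0.054 = 39.62963
PV of perpetuity: 39.62963 / (1+0.054)^4 = 32.11128
Total PV = 26.41963 + 32.11128 = 58.53091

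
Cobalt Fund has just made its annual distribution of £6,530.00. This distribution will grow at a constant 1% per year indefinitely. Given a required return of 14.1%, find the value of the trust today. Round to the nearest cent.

D₁ = D₀ × (1 + g) = £6,530.00 × 1.01 = £6,595.3000
Growing perpetuity: P = D₁ / (r − g) = £6,595.3000 / (0.141 − 0.01) = £50,345.80

£50345.80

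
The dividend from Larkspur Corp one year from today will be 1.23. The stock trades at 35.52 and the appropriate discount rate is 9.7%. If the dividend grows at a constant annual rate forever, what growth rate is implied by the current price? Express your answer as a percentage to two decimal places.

6.24%

P = D₁/(r−g) ⇒ g = r − D₁/P = 0.097 − 1.23/35.52 = 0.062372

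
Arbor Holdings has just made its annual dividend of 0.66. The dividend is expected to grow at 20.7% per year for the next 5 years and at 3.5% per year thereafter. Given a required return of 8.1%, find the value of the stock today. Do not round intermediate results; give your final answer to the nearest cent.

D_1 = 0.79662
D_2 = 0.96152
D_3 = 1.16056
D_4 = 1.40079
D_5 = 1.69075
Terminal value at year 5: TV = D_5×(1+g_2)/(r−g_2) = 1.74993/0.046 = 38.04195
P_0 = D_1/(1+r)^1 + D_2/(1+r)^2 + D_3/(1+r)^3 + D_4/(1+r)^4 + D_5/(1+r)^5 + TV/(1+r)^5
    = 0.73693 + 0.82282 + 0.91873 + 1.02582 + 1.14539 + 25.77118 = 30.42087

30.42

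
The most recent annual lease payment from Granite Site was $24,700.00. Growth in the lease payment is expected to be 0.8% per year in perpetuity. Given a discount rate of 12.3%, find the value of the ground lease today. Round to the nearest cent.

D₁ = D₀ × (1 + g) = $24,700.00 × 1.008 = $24,897.6000
Growing perpetuity: P = D₁ / (r − g) = $24,897.6000 / (0.123 − 0.008) = $216,500.87

$216500.87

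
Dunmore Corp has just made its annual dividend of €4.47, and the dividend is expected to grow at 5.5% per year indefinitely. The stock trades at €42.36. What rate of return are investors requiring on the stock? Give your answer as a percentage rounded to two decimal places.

D₁ = €4.47 × 1.055 = €4.7159
P = D₁/(r − g) ⇒ r = D₁/P + g = €4.7159/€42.36 + 0.055 = 0.111328 + 0.055 = 0.166328

16.63%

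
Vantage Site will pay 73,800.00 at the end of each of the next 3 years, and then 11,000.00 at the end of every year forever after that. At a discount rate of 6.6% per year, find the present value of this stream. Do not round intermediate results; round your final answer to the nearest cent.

332685.61

PV of 3-year annuity: 73,800.00 × [1 − (1+0.066)^−3] / 0.066 = 195098.69199
Perpetuity value at year 3: 11,000.00 / 0.066 = 166666.66667
PV of perpetuity: 166666.66667 / (1+0.066)^3 = 137586.91583
Total PV = 195098.69199 + 137586.91583 = 332685.60781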